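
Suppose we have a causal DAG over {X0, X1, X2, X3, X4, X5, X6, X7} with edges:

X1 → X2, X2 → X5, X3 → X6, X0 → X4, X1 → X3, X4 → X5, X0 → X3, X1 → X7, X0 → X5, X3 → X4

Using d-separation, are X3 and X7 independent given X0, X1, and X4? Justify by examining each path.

Yes

Enumerating the 5 paths from X3 to X7 and testing each for blocking by {X0, X1, X4}:
Path 1: X3 ← X0 → X4 → X5 ← X2 ← X1 → X7
  X0 is a fork here and X0 is conditioned on, so the path is blocked at X0.
Path 2: X3 ← X0 → X5 ← X2 ← X1 → X7
  X0 is a fork here and X0 is conditioned on, so the path is blocked at X0.
Path 3: X3 → X4 ← X0 → X5 ← X2 ← X1 → X7
  X0 is a fork here and X0 is conditioned on, so the path is blocked at X0.
Path 4: X3 → X4 → X5 ← X2 ← X1 → X7
  X4 is a chain here and X4 is conditioned on, so the path is blocked at X4.
Path 5: X3 ← X1 → X7
  X1 is a fork here and X1 is conditioned on, so the path is blocked at X1.
All paths are blocked; X3 ⊥ X7 | {X0, X1, X4} holds.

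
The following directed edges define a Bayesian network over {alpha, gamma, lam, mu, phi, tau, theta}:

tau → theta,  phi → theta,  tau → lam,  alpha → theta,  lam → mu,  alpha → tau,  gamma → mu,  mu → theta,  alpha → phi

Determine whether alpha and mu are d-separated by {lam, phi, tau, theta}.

No

We examine all 6 paths between alpha and mu:
Path 1: alpha → tau → lam → mu
  tau is a chain here and tau is conditioned on, so the path is blocked at tau.
Path 2: alpha → tau → theta ← mu
  tau is a chain here and tau is conditioned on, so the path is blocked at tau.
Path 3: alpha → phi → theta ← tau → lam → mu
  phi is a chain here and phi is conditioned on, so the path is blocked at phi.
Path 4: alpha → phi → theta ← mu
  phi is a chain here and phi is conditioned on, so the path is blocked at phi.
Path 5: alpha → theta ← tau → lam → mu
  tau is a fork here and tau is conditioned on, so the path is blocked at tau.
Path 6: alpha → theta ← mu
  theta is a collider and theta is conditioned on, which opens it — no node blocks this path, so it is active.
At least one path is unblocked, so d-separation fails.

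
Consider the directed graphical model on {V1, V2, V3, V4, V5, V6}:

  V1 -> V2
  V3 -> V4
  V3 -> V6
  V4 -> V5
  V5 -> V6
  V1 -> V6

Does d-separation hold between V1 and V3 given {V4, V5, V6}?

No

Enumerating the 2 paths from V1 to V3 and testing each for blocking by {V4, V5, V6}:
  1. V1 → V6 ← V5 ← V4 ← V3 — V6:collider[open]; V5:chain[blocks]; V4:chain[blocks] ⇒ blocked
  2. V1 → V6 ← V3 — V6:collider[open] ⇒ active
Since the path V1 → V6 ← V3 is active, V1 and V3 are not d-separated given {V4, V5, V6}.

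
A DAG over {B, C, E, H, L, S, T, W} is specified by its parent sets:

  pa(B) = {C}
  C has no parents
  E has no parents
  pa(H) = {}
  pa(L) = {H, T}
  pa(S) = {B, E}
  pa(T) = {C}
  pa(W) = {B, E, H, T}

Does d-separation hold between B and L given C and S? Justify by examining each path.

There are 6 undirected paths between B and L; checking each against the conditioning set {C, S}:
Path 1: B → W ← H → L
  W is a collider here and neither W nor any of its descendants is conditioned on, so the collider stays closed — the path is blocked at W.
Path 2: B → W ← T → L
  W is a collider here and neither W nor any of its descendants is conditioned on, so the collider stays closed — the path is blocked at W.
Path 3: B → S ← E → W ← H → L
  W is a collider here and neither W nor any of its descendants is conditioned on, so the collider stays closed — the path is blocked at W.
Path 4: B → S ← E → W ← T → L
  W is a collider here and neither W nor any of its descendants is conditioned on, so the collider stays closed — the path is blocked at W.
Path 5: B ← C → T → W ← H → L
  C is a fork here and C is conditioned on, so the path is blocked at C.
Path 6: B ← C → T → L
  C is a fork here and C is conditioned on, so the path is blocked at C.
All paths are blocked; B ⊥ L | {C, S} holds.

Yes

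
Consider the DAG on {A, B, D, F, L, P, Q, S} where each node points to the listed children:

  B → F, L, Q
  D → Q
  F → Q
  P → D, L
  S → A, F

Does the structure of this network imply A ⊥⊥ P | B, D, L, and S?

There are 4 undirected paths between A and P; checking each against the conditioning set {B, D, L, S}:
  1. A ← S → F → Q ← D ← P — S:fork[blocks]; F:chain[open]; Q:collider[blocks]; D:chain[blocks] ⇒ blocked
  2. A ← S → F → Q ← B → L ← P — S:fork[blocks]; F:chain[open]; Q:collider[blocks]; B:fork[blocks]; L:collider[open] ⇒ blocked
  3. A ← S → F ← B → L ← P — S:fork[blocks]; F:collider[blocks]; B:fork[blocks]; L:collider[open] ⇒ blocked
  4. A ← S → F ← B → Q ← D ← P — S:fork[blocks]; F:collider[blocks]; B:fork[blocks]; Q:collider[blocks]; D:chain[blocks] ⇒ blocked
Every path is blocked, so A and P are d-separated given {B, D, L, S}.

Yes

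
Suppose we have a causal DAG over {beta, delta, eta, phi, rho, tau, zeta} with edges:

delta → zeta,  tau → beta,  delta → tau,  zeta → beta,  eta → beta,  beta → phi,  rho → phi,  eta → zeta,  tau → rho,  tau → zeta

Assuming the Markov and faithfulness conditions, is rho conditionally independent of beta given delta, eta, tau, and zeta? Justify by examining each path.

There are 6 undirected paths between rho and beta; checking each against the conditioning set {delta, eta, tau, zeta}:
Path 1: rho ← tau → zeta ← eta → beta
  tau is a fork here and tau is conditioned on, so the path is blocked at tau.
Path 2: rho ← tau → zeta → beta
  tau is a fork here and tau is conditioned on, so the path is blocked at tau.
Path 3: rho ← tau ← delta → zeta ← eta → beta
  tau is a chain here and tau is conditioned on, so the path is blocked at tau.
Path 4: rho ← tau ← delta → zeta → beta
  tau is a chain here and tau is conditioned on, so the path is blocked at tau.
Path 5: rho ← tau → beta
  tau is a fork here and tau is conditioned on, so the path is blocked at tau.
Path 6: rho → phi ← beta
  phi is a collider here and neither phi nor any of its descendants is conditioned on, so the collider stays closed — the path is blocked at phi.
All paths are blocked; rho ⊥ beta | {delta, eta, tau, zeta} holds.

Yes — rho and beta are d-separated given {delta, eta, tau, zeta}.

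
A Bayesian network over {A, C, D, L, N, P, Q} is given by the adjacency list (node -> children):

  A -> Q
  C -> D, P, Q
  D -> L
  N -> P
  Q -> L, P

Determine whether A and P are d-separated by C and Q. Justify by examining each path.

Enumerating the 3 paths from A to P and testing each for blocking by {C, Q}:
  1. A → Q → P — Q:chain[blocks] ⇒ blocked
  2. A → Q ← C → P — Q:collider[open]; C:fork[blocks] ⇒ blocked
  3. A → Q → L ← D ← C → P — Q:chain[blocks]; L:collider[blocks]; D:chain[open]; C:fork[blocks] ⇒ blocked
Since every path is blocked, d-separation holds.

Yes — A and P are d-separated given {C, Q}.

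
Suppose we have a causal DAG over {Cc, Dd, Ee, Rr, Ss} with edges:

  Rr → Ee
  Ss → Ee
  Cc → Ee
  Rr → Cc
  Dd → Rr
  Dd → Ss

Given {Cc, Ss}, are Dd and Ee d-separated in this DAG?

No

We examine all 3 paths between Dd and Ee:
Path 1: Dd → Ss → Ee
  Ss is a chain here and Ss is conditioned on, so the path is blocked at Ss.
Path 2: Dd → Rr → Ee
  Rr is a chain and Rr is not conditioned on — no node blocks this path, so it is active.
Path 3: Dd → Rr → Cc → Ee
  Cc is a chain here and Cc is conditioned on, so the path is blocked at Cc.
Because an active path exists, Dd and Ee are not d-separated.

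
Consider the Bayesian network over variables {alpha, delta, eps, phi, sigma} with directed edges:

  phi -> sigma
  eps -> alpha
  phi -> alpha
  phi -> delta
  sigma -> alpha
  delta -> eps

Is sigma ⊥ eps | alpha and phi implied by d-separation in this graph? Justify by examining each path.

No — sigma and eps are not d-separated given {alpha, phi}.

There are 4 undirected paths between sigma and eps; checking each against the conditioning set {alpha, phi}:
Path 1: sigma ← phi → delta → eps
  phi is a fork here and phi is conditioned on, so the path is blocked at phi.
Path 2: sigma ← phi → alpha ← eps
  phi is a fork here and phi is conditioned on, so the path is blocked at phi.
Path 3: sigma → alpha ← eps
  alpha is a collider and alpha is conditioned on, which opens it — no node blocks this path, so it is active.
Path 4: sigma → alpha ← phi → delta → eps
  phi is a fork here and phi is conditioned on, so the path is blocked at phi.
At least one path is unblocked, so d-separation fails.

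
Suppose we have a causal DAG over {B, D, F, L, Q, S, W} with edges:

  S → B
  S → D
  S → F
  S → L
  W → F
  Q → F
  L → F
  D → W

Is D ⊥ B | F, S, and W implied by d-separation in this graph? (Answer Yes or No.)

Yes

We examine all 3 paths between D and B:
  1. D → W → F ← L ← S → B — W:chain[blocks]; F:collider[open]; L:chain[open]; S:fork[blocks] ⇒ blocked
  2. D → W → F ← S → B — W:chain[blocks]; F:collider[open]; S:fork[blocks] ⇒ blocked
  3. D ← S → B — S:fork[blocks] ⇒ blocked
All paths are blocked; D ⊥ B | {F, S, W} holds.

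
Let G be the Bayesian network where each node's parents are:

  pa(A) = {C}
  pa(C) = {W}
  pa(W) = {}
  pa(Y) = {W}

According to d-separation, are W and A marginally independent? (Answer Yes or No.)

No

There is one path between W and A:
  1. W → C → A — C:chain[open] ⇒ active
Because an active path exists, W and A are not d-separated.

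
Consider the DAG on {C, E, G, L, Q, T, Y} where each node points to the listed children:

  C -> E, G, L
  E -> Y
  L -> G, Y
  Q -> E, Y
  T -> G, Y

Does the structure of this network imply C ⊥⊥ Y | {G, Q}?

No

Enumerating the 6 paths from C to Y and testing each for blocking by {G, Q}:
Path 1: C → E → Y
  E is a chain and E is not conditioned on — no node blocks this path, so it is active.
Path 2: C → E ← Q → Y
  E is a collider here and neither E nor any of its descendants is conditioned on, so the collider stays closed — the path is blocked at E.
Path 3: C → L → Y
  L is a chain and L is not conditioned on — no node blocks this path, so it is active.
Path 4: C → L → G ← T → Y
  L is a chain and L is not conditioned on; G is a collider and G is conditioned on, which opens it; T is a fork and T is not conditioned on — no node blocks this path, so it is active.
Path 5: C → G ← L → Y
  G is a collider and G is conditioned on, which opens it; L is a fork and L is not conditioned on — no node blocks this path, so it is active.
Path 6: C → G ← T → Y
  G is a collider and G is conditioned on, which opens it; T is a fork and T is not conditioned on — no node blocks this path, so it is active.
At least one path is unblocked, so d-separation fails.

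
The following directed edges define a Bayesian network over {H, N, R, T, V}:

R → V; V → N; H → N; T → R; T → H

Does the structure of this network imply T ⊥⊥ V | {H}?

No

Enumerating the 2 paths from T to V and testing each for blocking by {H}:
Path 1: T → R → V
  R is a chain and R is not conditioned on — no node blocks this path, so it is active.
Path 2: T → H → N ← V
  H is a chain here and H is conditioned on, so the path is blocked at H.
At least one path is unblocked, so d-separation fails.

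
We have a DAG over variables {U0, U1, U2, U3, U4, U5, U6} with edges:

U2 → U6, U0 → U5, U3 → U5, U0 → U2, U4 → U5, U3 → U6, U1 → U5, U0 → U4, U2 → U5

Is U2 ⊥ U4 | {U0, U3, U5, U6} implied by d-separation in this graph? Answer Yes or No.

There are 6 undirected paths between U2 and U4; checking each against the conditioning set {U0, U3, U5, U6}:
  1. U2 → U6 ← U3 → U5 ← U4 — U6:collider[open]; U3:fork[blocks]; U5:collider[open] ⇒ blocked
  2. U2 → U6 ← U3 → U5 ← U0 → U4 — U6:collider[open]; U3:fork[blocks]; U5:collider[open]; U0:fork[blocks] ⇒ blocked
  3. U2 ← U0 → U4 — U0:fork[blocks] ⇒ blocked
  4. U2 ← U0 → U5 ← U4 — U0:fork[blocks]; U5:collider[open] ⇒ blocked
  5. U2 → U5 ← U4 — U5:collider[open] ⇒ active
  6. U2 → U5 ← U0 → U4 — U5:collider[open]; U0:fork[blocks] ⇒ blocked
Because an active path exists, U2 and U4 are not d-separated.

No — U2 and U4 are not d-separated given {U0, U3, U5, U6}.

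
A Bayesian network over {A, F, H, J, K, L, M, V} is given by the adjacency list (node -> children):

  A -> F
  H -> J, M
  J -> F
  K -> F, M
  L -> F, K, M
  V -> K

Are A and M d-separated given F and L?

Enumerating the 5 paths from A to M and testing each for blocking by {F, L}:
Path 1: A → F ← J ← H → M
  F is a collider and F is conditioned on, which opens it; J is a chain and J is not conditioned on; H is a fork and H is not conditioned on — no node blocks this path, so it is active.
Path 2: A → F ← K → M
  F is a collider and F is conditioned on, which opens it; K is a fork and K is not conditioned on — no node blocks this path, so it is active.
Path 3: A → F ← K ← L → M
  L is a fork here and L is conditioned on, so the path is blocked at L.
Path 4: A → F ← L → M
  L is a fork here and L is conditioned on, so the path is blocked at L.
Path 5: A → F ← L → K → M
  L is a fork here and L is conditioned on, so the path is blocked at L.
Since the path A → F ← J ← H → M is active, A and M are not d-separated given {F, L}.

No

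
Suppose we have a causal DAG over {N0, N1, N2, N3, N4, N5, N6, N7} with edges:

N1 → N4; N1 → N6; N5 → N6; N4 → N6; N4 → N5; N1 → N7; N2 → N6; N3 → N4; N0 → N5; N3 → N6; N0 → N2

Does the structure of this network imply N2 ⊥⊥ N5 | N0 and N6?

No

5 paths connect N2 and N5; each must be blocked for d-separation to hold:
Path 1: N2 ← N0 → N5
  N0 is a fork here and N0 is conditioned on, so the path is blocked at N0.
Path 2: N2 → N6 ← N5
  N6 is a collider and N6 is conditioned on, which opens it — no node blocks this path, so it is active.
Path 3: N2 → N6 ← N4 → N5
  N6 is a collider and N6 is conditioned on, which opens it; N4 is a fork and N4 is not conditioned on — no node blocks this path, so it is active.
Path 4: N2 → N6 ← N3 → N4 → N5
  N6 is a collider and N6 is conditioned on, which opens it; N3 is a fork and N3 is not conditioned on; N4 is a chain and N4 is not conditioned on — no node blocks this path, so it is active.
Path 5: N2 → N6 ← N1 → N4 → N5
  N6 is a collider and N6 is conditioned on, which opens it; N1 is a fork and N1 is not conditioned on; N4 is a chain and N4 is not conditioned on — no node blocks this path, so it is active.
Since the path N2 → N6 ← N5 is active, N2 and N5 are not d-separated given {N0, N6}.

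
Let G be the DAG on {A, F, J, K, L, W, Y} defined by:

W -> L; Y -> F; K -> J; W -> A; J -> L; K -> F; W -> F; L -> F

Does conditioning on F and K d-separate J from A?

No — J and A are not d-separated given {F, K}.

Enumerating the 4 paths from J to A and testing each for blocking by {F, K}:
Path 1: J ← K → F ← W → A
  K is a fork here and K is conditioned on, so the path is blocked at K.
Path 2: J ← K → F ← L ← W → A
  K is a fork here and K is conditioned on, so the path is blocked at K.
Path 3: J → L ← W → A
  L is a collider and its descendant F is conditioned on, which opens it; W is a fork and W is not conditioned on — no node blocks this path, so it is active.
Path 4: J → L → F ← W → A
  L is a chain and L is not conditioned on; F is a collider and F is conditioned on, which opens it; W is a fork and W is not conditioned on — no node blocks this path, so it is active.
Because an active path exists, J and A are not d-separated.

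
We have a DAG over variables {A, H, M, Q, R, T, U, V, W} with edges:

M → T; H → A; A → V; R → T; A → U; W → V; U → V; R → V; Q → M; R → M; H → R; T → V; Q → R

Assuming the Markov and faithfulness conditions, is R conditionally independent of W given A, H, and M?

Enumerating the 6 paths from R to W and testing each for blocking by {A, H, M}:
Path 1: R → T → V ← W
  V is a collider here and neither V nor any of its descendants is conditioned on, so the collider stays closed — the path is blocked at V.
Path 2: R → M → T → V ← W
  M is a chain here and M is conditioned on, so the path is blocked at M.
Path 3: R → V ← W
  V is a collider here and neither V nor any of its descendants is conditioned on, so the collider stays closed — the path is blocked at V.
Path 4: R ← Q → M → T → V ← W
  M is a chain here and M is conditioned on, so the path is blocked at M.
Path 5: R ← H → A → V ← W
  H is a fork here and H is conditioned on, so the path is blocked at H.
Path 6: R ← H → A → U → V ← W
  H is a fork here and H is conditioned on, so the path is blocked at H.
Every path is blocked, so R and W are d-separated given {A, H, M}.

Yes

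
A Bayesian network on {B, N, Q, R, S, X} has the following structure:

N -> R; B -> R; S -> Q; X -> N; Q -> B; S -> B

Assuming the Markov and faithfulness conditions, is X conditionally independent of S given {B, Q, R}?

Yes

There are 2 undirected paths between X and S; checking each against the conditioning set {B, Q, R}:
  1. X → N → R ← B ← S — N:chain[open]; R:collider[open]; B:chain[blocks] ⇒ blocked
  2. X → N → R ← B ← Q ← S — N:chain[open]; R:collider[open]; B:chain[blocks]; Q:chain[blocks] ⇒ blocked
Since every path is blocked, d-separation holds.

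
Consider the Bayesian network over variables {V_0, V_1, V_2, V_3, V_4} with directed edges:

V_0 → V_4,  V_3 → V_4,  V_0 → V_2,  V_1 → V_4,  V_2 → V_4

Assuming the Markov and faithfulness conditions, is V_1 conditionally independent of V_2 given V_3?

Yes

There are 2 undirected paths between V_1 and V_2; checking each against the conditioning set {V_3}:
Path 1: V_1 → V_4 ← V_2
  V_4 is a collider here and neither V_4 nor any of its descendants is conditioned on, so the collider stays closed — the path is blocked at V_4.
Path 2: V_1 → V_4 ← V_0 → V_2
  V_4 is a collider here and neither V_4 nor any of its descendants is conditioned on, so the collider stays closed — the path is blocked at V_4.
Every path is blocked, so V_1 and V_2 are d-separated given {V_3}.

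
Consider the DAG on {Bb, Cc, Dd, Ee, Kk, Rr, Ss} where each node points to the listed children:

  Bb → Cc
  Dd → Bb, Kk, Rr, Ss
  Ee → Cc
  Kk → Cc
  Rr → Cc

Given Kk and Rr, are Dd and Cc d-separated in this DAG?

No

3 paths connect Dd and Cc; each must be blocked for d-separation to hold:
  1. Dd → Kk → Cc — Kk:chain[blocks] ⇒ blocked
  2. Dd → Rr → Cc — Rr:chain[blocks] ⇒ blocked
  3. Dd → Bb → Cc — Bb:chain[open] ⇒ active
Since the path Dd → Bb → Cc is active, Dd and Cc are not d-separated given {Kk, Rr}.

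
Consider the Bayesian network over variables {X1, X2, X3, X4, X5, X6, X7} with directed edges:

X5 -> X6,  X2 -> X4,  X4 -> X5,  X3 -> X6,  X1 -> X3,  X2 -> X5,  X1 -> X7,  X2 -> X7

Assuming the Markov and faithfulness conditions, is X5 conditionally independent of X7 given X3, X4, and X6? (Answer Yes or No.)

No — X5 and X7 are not d-separated given {X3, X4, X6}.

We examine all 3 paths between X5 and X7:
  1. X5 ← X4 ← X2 → X7 — X4:chain[blocks]; X2:fork[open] ⇒ blocked
  2. X5 ← X2 → X7 — X2:fork[open] ⇒ active
  3. X5 → X6 ← X3 ← X1 → X7 — X6:collider[open]; X3:chain[blocks]; X1:fork[open] ⇒ blocked
Because an active path exists, X5 and X7 are not d-separated.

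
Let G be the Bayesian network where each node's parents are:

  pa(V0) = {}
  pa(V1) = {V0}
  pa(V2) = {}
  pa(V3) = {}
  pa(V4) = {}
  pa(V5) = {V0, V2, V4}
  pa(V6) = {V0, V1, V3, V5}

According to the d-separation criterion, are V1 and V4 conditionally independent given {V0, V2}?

We examine all 4 paths between V1 and V4:
  1. V1 → V6 ← V5 ← V4 — V6:collider[blocks]; V5:chain[open] ⇒ blocked
  2. V1 → V6 ← V0 → V5 ← V4 — V6:collider[blocks]; V0:fork[blocks]; V5:collider[blocks] ⇒ blocked
  3. V1 ← V0 → V6 ← V5 ← V4 — V0:fork[blocks]; V6:collider[blocks]; V5:chain[open] ⇒ blocked
  4. V1 ← V0 → V5 ← V4 — V0:fork[blocks]; V5:collider[blocks] ⇒ blocked
All paths are blocked; V1 ⊥ V4 | {V0, V2} holds.

Yes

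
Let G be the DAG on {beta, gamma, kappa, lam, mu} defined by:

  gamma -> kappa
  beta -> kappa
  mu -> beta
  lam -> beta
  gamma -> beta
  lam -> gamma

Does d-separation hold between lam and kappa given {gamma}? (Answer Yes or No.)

No

Enumerating the 4 paths from lam to kappa and testing each for blocking by {gamma}:
  1. lam → gamma → kappa — gamma:chain[blocks] ⇒ blocked
  2. lam → gamma → beta → kappa — gamma:chain[blocks]; beta:chain[open] ⇒ blocked
  3. lam → beta → kappa — beta:chain[open] ⇒ active
  4. lam → beta ← gamma → kappa — beta:collider[blocks]; gamma:fork[blocks] ⇒ blocked
At least one path is unblocked, so d-separation fails.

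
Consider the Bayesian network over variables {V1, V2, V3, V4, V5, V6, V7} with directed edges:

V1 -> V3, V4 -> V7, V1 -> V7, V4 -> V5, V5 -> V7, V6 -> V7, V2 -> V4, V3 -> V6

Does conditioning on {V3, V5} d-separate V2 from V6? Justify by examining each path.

Yes — V2 and V6 are d-separated given {V3, V5}.

4 paths connect V2 and V6; each must be blocked for d-separation to hold:
  1. V2 → V4 → V7 ← V1 → V3 → V6 — V4:chain[open]; V7:collider[blocks]; V1:fork[open]; V3:chain[blocks] ⇒ blocked
  2. V2 → V4 → V7 ← V6 — V4:chain[open]; V7:collider[blocks] ⇒ blocked
  3. V2 → V4 → V5 → V7 ← V1 → V3 → V6 — V4:chain[open]; V5:chain[blocks]; V7:collider[blocks]; V1:fork[open]; V3:chain[blocks] ⇒ blocked
  4. V2 → V4 → V5 → V7 ← V6 — V4:chain[open]; V5:chain[blocks]; V7:collider[blocks] ⇒ blocked
Since every path is blocked, d-separation holds.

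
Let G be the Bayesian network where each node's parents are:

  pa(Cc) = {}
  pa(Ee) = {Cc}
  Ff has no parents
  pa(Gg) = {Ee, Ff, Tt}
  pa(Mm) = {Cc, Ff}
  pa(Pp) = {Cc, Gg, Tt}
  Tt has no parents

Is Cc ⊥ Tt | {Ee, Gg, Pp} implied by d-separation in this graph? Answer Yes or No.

No — Cc and Tt are not d-separated given {Ee, Gg, Pp}.

Enumerating the 6 paths from Cc to Tt and testing each for blocking by {Ee, Gg, Pp}:
Path 1: Cc → Mm ← Ff → Gg → Pp ← Tt
  Mm is a collider here and neither Mm nor any of its descendants is conditioned on, so the collider stays closed — the path is blocked at Mm.
Path 2: Cc → Mm ← Ff → Gg ← Tt
  Mm is a collider here and neither Mm nor any of its descendants is conditioned on, so the collider stays closed — the path is blocked at Mm.
Path 3: Cc → Pp ← Tt
  Pp is a collider and Pp is conditioned on, which opens it — no node blocks this path, so it is active.
Path 4: Cc → Pp ← Gg ← Tt
  Gg is a chain here and Gg is conditioned on, so the path is blocked at Gg.
Path 5: Cc → Ee → Gg → Pp ← Tt
  Ee is a chain here and Ee is conditioned on, so the path is blocked at Ee.
Path 6: Cc → Ee → Gg ← Tt
  Ee is a chain here and Ee is conditioned on, so the path is blocked at Ee.
Because an active path exists, Cc and Tt are not d-separated.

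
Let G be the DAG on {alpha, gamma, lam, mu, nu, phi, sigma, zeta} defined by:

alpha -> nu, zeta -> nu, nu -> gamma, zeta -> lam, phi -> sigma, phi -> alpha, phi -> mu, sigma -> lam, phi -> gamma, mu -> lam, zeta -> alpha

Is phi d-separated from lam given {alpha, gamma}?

6 paths connect phi and lam; each must be blocked for d-separation to hold:
  1. phi → alpha ← zeta → lam — alpha:collider[open]; zeta:fork[open] ⇒ active
  2. phi → alpha → nu ← zeta → lam — alpha:chain[blocks]; nu:collider[open]; zeta:fork[open] ⇒ blocked
  3. phi → gamma ← nu ← alpha ← zeta → lam — gamma:collider[open]; nu:chain[open]; alpha:chain[blocks]; zeta:fork[open] ⇒ blocked
  4. phi → gamma ← nu ← zeta → lam — gamma:collider[open]; nu:chain[open]; zeta:fork[open] ⇒ active
  5. phi → mu → lam — mu:chain[open] ⇒ active
  6. phi → sigma → lam — sigma:chain[open] ⇒ active
Because an active path exists, phi and lam are not d-separated.

No — phi and lam are not d-separated given {alpha, gamma}.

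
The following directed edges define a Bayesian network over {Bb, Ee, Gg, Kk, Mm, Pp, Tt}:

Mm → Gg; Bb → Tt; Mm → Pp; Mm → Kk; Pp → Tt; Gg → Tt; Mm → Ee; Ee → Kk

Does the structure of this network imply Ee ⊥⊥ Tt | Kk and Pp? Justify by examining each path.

We examine all 4 paths between Ee and Tt:
  1. Ee → Kk ← Mm → Pp → Tt — Kk:collider[open]; Mm:fork[open]; Pp:chain[blocks] ⇒ blocked
  2. Ee → Kk ← Mm → Gg → Tt — Kk:collider[open]; Mm:fork[open]; Gg:chain[open] ⇒ active
  3. Ee ← Mm → Pp → Tt — Mm:fork[open]; Pp:chain[blocks] ⇒ blocked
  4. Ee ← Mm → Gg → Tt — Mm:fork[open]; Gg:chain[open] ⇒ active
At least one path is unblocked, so d-separation fails.

No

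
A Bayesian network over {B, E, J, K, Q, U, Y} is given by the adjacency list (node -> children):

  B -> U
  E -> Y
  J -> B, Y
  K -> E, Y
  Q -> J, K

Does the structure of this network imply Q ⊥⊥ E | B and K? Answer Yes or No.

Enumerating the 4 paths from Q to E and testing each for blocking by {B, K}:
Path 1: Q → J → Y ← E
  Y is a collider here and neither Y nor any of its descendants is conditioned on, so the collider stays closed — the path is blocked at Y.
Path 2: Q → J → Y ← K → E
  Y is a collider here and neither Y nor any of its descendants is conditioned on, so the collider stays closed — the path is blocked at Y.
Path 3: Q → K → E
  K is a chain here and K is conditioned on, so the path is blocked at K.
Path 4: Q → K → Y ← E
  K is a chain here and K is conditioned on, so the path is blocked at K.
Since every path is blocked, d-separation holds.

Yes — Q and E are d-separated given {B, K}.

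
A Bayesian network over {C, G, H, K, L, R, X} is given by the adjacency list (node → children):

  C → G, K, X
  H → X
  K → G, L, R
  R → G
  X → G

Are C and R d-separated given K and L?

We examine all 6 paths between C and R:
Path 1: C → K → R
  K is a chain here and K is conditioned on, so the path is blocked at K.
Path 2: C → K → G ← R
  K is a chain here and K is conditioned on, so the path is blocked at K.
Path 3: C → X → G ← R
  G is a collider here and neither G nor any of its descendants is conditioned on, so the collider stays closed — the path is blocked at G.
Path 4: C → X → G ← K → R
  G is a collider here and neither G nor any of its descendants is conditioned on, so the collider stays closed — the path is blocked at G.
Path 5: C → G ← R
  G is a collider here and neither G nor any of its descendants is conditioned on, so the collider stays closed — the path is blocked at G.
Path 6: C → G ← K → R
  G is a collider here and neither G nor any of its descendants is conditioned on, so the collider stays closed — the path is blocked at G.
Every path is blocked, so C and R are d-separated given {K, L}.

Yes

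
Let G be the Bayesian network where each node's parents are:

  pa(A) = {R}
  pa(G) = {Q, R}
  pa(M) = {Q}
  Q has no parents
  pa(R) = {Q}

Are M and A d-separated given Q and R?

Yes

2 paths connect M and A; each must be blocked for d-separation to hold:
  1. M ← Q → R → A — Q:fork[blocks]; R:chain[blocks] ⇒ blocked
  2. M ← Q → G ← R → A — Q:fork[blocks]; G:collider[blocks]; R:fork[blocks] ⇒ blocked
Since every path is blocked, d-separation holds.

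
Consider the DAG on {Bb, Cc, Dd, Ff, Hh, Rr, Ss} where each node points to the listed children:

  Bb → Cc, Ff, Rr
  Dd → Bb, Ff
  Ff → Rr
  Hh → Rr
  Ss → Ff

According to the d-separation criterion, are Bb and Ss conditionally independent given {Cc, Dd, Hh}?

Yes

Enumerating the 3 paths from Bb to Ss and testing each for blocking by {Cc, Dd, Hh}:
  1. Bb → Rr ← Ff ← Ss — Rr:collider[blocks]; Ff:chain[open] ⇒ blocked
  2. Bb → Ff ← Ss — Ff:collider[blocks] ⇒ blocked
  3. Bb ← Dd → Ff ← Ss — Dd:fork[blocks]; Ff:collider[blocks] ⇒ blocked
All paths are blocked; Bb ⊥ Ss | {Cc, Dd, Hh} holds.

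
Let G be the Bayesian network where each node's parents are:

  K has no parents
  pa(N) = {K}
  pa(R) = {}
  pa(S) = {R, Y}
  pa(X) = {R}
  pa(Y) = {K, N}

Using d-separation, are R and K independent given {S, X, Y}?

Yes — R and K are d-separated given {S, X, Y}.

We examine all 2 paths between R and K:
Path 1: R → S ← Y ← K
  Y is a chain here and Y is conditioned on, so the path is blocked at Y.
Path 2: R → S ← Y ← N ← K
  Y is a chain here and Y is conditioned on, so the path is blocked at Y.
Since every path is blocked, d-separation holds.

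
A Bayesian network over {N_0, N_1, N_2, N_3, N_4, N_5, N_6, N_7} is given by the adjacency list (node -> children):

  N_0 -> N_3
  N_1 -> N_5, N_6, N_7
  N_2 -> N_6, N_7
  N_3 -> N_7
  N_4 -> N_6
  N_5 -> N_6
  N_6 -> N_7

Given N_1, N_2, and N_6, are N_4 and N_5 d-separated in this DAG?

Enumerating the 4 paths from N_4 to N_5 and testing each for blocking by {N_1, N_2, N_6}:
Path 1: N_4 → N_6 ← N_5
  N_6 is a collider and N_6 is conditioned on, which opens it — no node blocks this path, so it is active.
Path 2: N_4 → N_6 → N_7 ← N_1 → N_5
  N_6 is a chain here and N_6 is conditioned on, so the path is blocked at N_6.
Path 3: N_4 → N_6 ← N_1 → N_5
  N_1 is a fork here and N_1 is conditioned on, so the path is blocked at N_1.
Path 4: N_4 → N_6 ← N_2 → N_7 ← N_1 → N_5
  N_2 is a fork here and N_2 is conditioned on, so the path is blocked at N_2.
Since the path N_4 → N_6 ← N_5 is active, N_4 and N_5 are not d-separated given {N_1, N_2, N_6}.

No — N_4 and N_5 are not d-separated given {N_1, N_2, N_6}.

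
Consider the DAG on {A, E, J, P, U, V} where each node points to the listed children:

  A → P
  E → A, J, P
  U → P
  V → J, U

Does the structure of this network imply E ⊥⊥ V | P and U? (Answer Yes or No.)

Yes

3 paths connect E and V; each must be blocked for d-separation to hold:
  1. E → A → P ← U ← V — A:chain[open]; P:collider[open]; U:chain[blocks] ⇒ blocked
  2. E → P ← U ← V — P:collider[open]; U:chain[blocks] ⇒ blocked
  3. E → J ← V — J:collider[blocks] ⇒ blocked
Since every path is blocked, d-separation holds.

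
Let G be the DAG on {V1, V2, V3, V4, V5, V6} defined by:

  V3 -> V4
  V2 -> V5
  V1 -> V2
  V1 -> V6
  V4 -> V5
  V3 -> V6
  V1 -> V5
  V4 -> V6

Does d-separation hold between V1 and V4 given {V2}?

We examine all 4 paths between V1 and V4:
  1. V1 → V6 ← V3 → V4 — V6:collider[blocks]; V3:fork[open] ⇒ blocked
  2. V1 → V6 ← V4 — V6:collider[blocks] ⇒ blocked
  3. V1 → V5 ← V4 — V5:collider[blocks] ⇒ blocked
  4. V1 → V2 → V5 ← V4 — V2:chain[blocks]; V5:collider[blocks] ⇒ blocked
Since every path is blocked, d-separation holds.

Yes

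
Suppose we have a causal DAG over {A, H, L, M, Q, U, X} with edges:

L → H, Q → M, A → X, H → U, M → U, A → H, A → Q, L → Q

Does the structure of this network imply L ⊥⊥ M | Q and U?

We examine all 4 paths between L and M:
Path 1: L → H → U ← M
  H is a chain and H is not conditioned on; U is a collider and U is conditioned on, which opens it — no node blocks this path, so it is active.
Path 2: L → H ← A → Q → M
  Q is a chain here and Q is conditioned on, so the path is blocked at Q.
Path 3: L → Q → M
  Q is a chain here and Q is conditioned on, so the path is blocked at Q.
Path 4: L → Q ← A → H → U ← M
  Q is a collider and Q is conditioned on, which opens it; A is a fork and A is not conditioned on; H is a chain and H is not conditioned on; U is a collider and U is conditioned on, which opens it — no node blocks this path, so it is active.
Since the path L → H → U ← M is active, L and M are not d-separated given {Q, U}.

No — L and M are not d-separated given {Q, U}.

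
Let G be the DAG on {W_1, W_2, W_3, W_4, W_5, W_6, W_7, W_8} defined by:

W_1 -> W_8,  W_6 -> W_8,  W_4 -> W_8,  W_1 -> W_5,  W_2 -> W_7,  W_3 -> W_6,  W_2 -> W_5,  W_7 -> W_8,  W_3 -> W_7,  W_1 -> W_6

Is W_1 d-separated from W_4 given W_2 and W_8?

No — W_1 and W_4 are not d-separated given {W_2, W_8}.

Enumerating the 5 paths from W_1 to W_4 and testing each for blocking by {W_2, W_8}:
Path 1: W_1 → W_8 ← W_4
  W_8 is a collider and W_8 is conditioned on, which opens it — no node blocks this path, so it is active.
Path 2: W_1 → W_5 ← W_2 → W_7 → W_8 ← W_4
  W_5 is a collider here and neither W_5 nor any of its descendants is conditioned on, so the collider stays closed — the path is blocked at W_5.
Path 3: W_1 → W_5 ← W_2 → W_7 ← W_3 → W_6 → W_8 ← W_4
  W_5 is a collider here and neither W_5 nor any of its descendants is conditioned on, so the collider stays closed — the path is blocked at W_5.
Path 4: W_1 → W_6 → W_8 ← W_4
  W_6 is a chain and W_6 is not conditioned on; W_8 is a collider and W_8 is conditioned on, which opens it — no node blocks this path, so it is active.
Path 5: W_1 → W_6 ← W_3 → W_7 → W_8 ← W_4
  W_6 is a collider and its descendant W_8 is conditioned on, which opens it; W_3 is a fork and W_3 is not conditioned on; W_7 is a chain and W_7 is not conditioned on; W_8 is a collider and W_8 is conditioned on, which opens it — no node blocks this path, so it is active.
At least one path is unblocked, so d-separation fails.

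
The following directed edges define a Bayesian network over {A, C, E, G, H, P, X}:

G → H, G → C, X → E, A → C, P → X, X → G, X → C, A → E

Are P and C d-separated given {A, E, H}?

Enumerating the 3 paths from P to C and testing each for blocking by {A, E, H}:
Path 1: P → X → E ← A → C
  A is a fork here and A is conditioned on, so the path is blocked at A.
Path 2: P → X → C
  X is a chain and X is not conditioned on — no node blocks this path, so it is active.
Path 3: P → X → G → C
  X is a chain and X is not conditioned on; G is a chain and G is not conditioned on — no node blocks this path, so it is active.
Because an active path exists, P and C are not d-separated.

No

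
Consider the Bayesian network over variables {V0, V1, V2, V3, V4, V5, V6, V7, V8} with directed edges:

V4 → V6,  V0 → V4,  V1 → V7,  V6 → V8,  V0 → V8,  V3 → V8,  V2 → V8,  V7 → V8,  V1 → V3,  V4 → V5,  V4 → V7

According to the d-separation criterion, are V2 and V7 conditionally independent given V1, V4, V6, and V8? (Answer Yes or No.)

No

We examine all 4 paths between V2 and V7:
Path 1: V2 → V8 ← V6 ← V4 → V7
  V6 is a chain here and V6 is conditioned on, so the path is blocked at V6.
Path 2: V2 → V8 ← V7
  V8 is a collider and V8 is conditioned on, which opens it — no node blocks this path, so it is active.
Path 3: V2 → V8 ← V3 ← V1 → V7
  V1 is a fork here and V1 is conditioned on, so the path is blocked at V1.
Path 4: V2 → V8 ← V0 → V4 → V7
  V4 is a chain here and V4 is conditioned on, so the path is blocked at V4.
At least one path is unblocked, so d-separation fails.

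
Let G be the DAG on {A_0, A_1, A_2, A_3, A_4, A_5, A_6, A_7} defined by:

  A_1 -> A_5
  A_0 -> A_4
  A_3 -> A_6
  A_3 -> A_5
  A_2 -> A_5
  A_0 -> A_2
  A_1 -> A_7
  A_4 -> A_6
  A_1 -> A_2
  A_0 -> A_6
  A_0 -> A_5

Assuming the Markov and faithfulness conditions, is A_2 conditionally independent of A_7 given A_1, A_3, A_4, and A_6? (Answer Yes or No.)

Yes

5 paths connect A_2 and A_7; each must be blocked for d-separation to hold:
Path 1: A_2 → A_5 ← A_1 → A_7
  A_5 is a collider here and neither A_5 nor any of its descendants is conditioned on, so the collider stays closed — the path is blocked at A_5.
Path 2: A_2 ← A_1 → A_7
  A_1 is a fork here and A_1 is conditioned on, so the path is blocked at A_1.
Path 3: A_2 ← A_0 → A_5 ← A_1 → A_7
  A_5 is a collider here and neither A_5 nor any of its descendants is conditioned on, so the collider stays closed — the path is blocked at A_5.
Path 4: A_2 ← A_0 → A_4 → A_6 ← A_3 → A_5 ← A_1 → A_7
  A_4 is a chain here and A_4 is conditioned on, so the path is blocked at A_4.
Path 5: A_2 ← A_0 → A_6 ← A_3 → A_5 ← A_1 → A_7
  A_3 is a fork here and A_3 is conditioned on, so the path is blocked at A_3.
All paths are blocked; A_2 ⊥ A_7 | {A_1, A_3, A_4, A_6} holds.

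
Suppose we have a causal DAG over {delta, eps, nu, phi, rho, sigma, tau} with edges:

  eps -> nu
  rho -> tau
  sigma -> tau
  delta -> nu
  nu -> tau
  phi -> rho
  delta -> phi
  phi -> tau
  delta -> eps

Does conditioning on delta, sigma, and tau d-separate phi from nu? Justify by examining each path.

No — phi and nu are not d-separated given {delta, sigma, tau}.

Enumerating the 4 paths from phi to nu and testing each for blocking by {delta, sigma, tau}:
Path 1: phi → tau ← nu
  tau is a collider and tau is conditioned on, which opens it — no node blocks this path, so it is active.
Path 2: phi ← delta → eps → nu
  delta is a fork here and delta is conditioned on, so the path is blocked at delta.
Path 3: phi ← delta → nu
  delta is a fork here and delta is conditioned on, so the path is blocked at delta.
Path 4: phi → rho → tau ← nu
  rho is a chain and rho is not conditioned on; tau is a collider and tau is conditioned on, which opens it — no node blocks this path, so it is active.
Because an active path exists, phi and nu are not d-separated.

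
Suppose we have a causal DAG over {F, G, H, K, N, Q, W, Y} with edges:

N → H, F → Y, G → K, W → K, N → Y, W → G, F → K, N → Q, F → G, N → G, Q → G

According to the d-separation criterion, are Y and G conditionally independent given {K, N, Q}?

No — Y and G are not d-separated given {K, N, Q}.

We examine all 5 paths between Y and G:
  1. Y ← N → Q → G — N:fork[blocks]; Q:chain[blocks] ⇒ blocked
  2. Y ← N → G — N:fork[blocks] ⇒ blocked
  3. Y ← F → K ← W → G — F:fork[open]; K:collider[open]; W:fork[open] ⇒ active
  4. Y ← F → K ← G — F:fork[open]; K:collider[open] ⇒ active
  5. Y ← F → G — F:fork[open] ⇒ active
At least one path is unblocked, so d-separation fails.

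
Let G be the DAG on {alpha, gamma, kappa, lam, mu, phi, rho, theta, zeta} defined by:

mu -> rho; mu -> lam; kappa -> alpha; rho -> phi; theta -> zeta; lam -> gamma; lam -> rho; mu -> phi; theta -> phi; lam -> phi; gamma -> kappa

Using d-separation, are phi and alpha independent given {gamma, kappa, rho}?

Yes

Enumerating the 5 paths from phi to alpha and testing each for blocking by {gamma, kappa, rho}:
Path 1: phi ← rho ← lam → gamma → kappa → alpha
  rho is a chain here and rho is conditioned on, so the path is blocked at rho.
Path 2: phi ← rho ← mu → lam → gamma → kappa → alpha
  rho is a chain here and rho is conditioned on, so the path is blocked at rho.
Path 3: phi ← lam → gamma → kappa → alpha
  gamma is a chain here and gamma is conditioned on, so the path is blocked at gamma.
Path 4: phi ← mu → rho ← lam → gamma → kappa → alpha
  gamma is a chain here and gamma is conditioned on, so the path is blocked at gamma.
Path 5: phi ← mu → lam → gamma → kappa → alpha
  gamma is a chain here and gamma is conditioned on, so the path is blocked at gamma.
All paths are blocked; phi ⊥ alpha | {gamma, kappa, rho} holds.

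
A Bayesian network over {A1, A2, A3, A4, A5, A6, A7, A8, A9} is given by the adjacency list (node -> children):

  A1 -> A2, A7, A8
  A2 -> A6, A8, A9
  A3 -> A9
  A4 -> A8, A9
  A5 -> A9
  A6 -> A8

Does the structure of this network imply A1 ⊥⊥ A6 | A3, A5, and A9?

There are 6 undirected paths between A1 and A6; checking each against the conditioning set {A3, A5, A9}:
  1. A1 → A2 → A8 ← A6 — A2:chain[open]; A8:collider[blocks] ⇒ blocked
  2. A1 → A2 → A9 ← A4 → A8 ← A6 — A2:chain[open]; A9:collider[open]; A4:fork[open]; A8:collider[blocks] ⇒ blocked
  3. A1 → A2 → A6 — A2:chain[open] ⇒ active
  4. A1 → A8 ← A4 → A9 ← A2 → A6 — A8:collider[blocks]; A4:fork[open]; A9:collider[open]; A2:fork[open] ⇒ blocked
  5. A1 → A8 ← A2 → A6 — A8:collider[blocks]; A2:fork[open] ⇒ blocked
  6. A1 → A8 ← A6 — A8:collider[blocks] ⇒ blocked
At least one path is unblocked, so d-separation fails.

No — A1 and A6 are not d-separated given {A3, A5, A9}.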